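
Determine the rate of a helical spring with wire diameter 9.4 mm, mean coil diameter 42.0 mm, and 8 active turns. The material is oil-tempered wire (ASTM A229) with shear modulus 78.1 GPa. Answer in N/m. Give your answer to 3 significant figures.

129000 N/m

k = Gd⁴/(8D³N_a) = (78.1×10³ × 9.4⁴) / (8 × 42.0³ × 8)
  = 6.09765e+08 / 4.74163e+06 = 128.6 N/mm = 1.286e+05 N/m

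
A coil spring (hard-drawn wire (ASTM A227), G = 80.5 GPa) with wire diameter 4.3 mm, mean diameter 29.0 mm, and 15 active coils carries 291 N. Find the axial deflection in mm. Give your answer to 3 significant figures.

30.9 mm

k = Gd⁴/(8D³N_a) = (80.5×10³)(4.3⁴)/(8·29.0³·15) = 9.4036 N/mm
δ = F/k = 291 / 9.4036 = 30.946 mm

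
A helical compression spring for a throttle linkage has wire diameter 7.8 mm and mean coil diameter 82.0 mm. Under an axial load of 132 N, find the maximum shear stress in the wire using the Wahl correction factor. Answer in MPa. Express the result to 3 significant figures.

Spring index C = D/d = 82.0/7.8 = 10.5128
K_W = (4C−1)/(4C−4) + 0.615/C = 41.051/38.051 + 0.0585 = 1.1373
τ₀ = 8FD/(πd³) = 8·132·82.0/(π·7.8³) = 86592/1490.8 = 58.082 MPa
τ_max = K·τ₀ = 1.1373 × 58.082 = 66.059 MPa

66.1 MPa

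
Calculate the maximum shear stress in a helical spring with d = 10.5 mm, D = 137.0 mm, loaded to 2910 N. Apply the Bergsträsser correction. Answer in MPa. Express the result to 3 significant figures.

966 MPa

Spring index C = D/d = 137.0/10.5 = 13.0476
K_B = (4C+2)/(4C−3) = 54.190/49.190 = 1.1016
τ₀ = 8FD/(πd³) = 8·2910·137.0/(π·10.5³) = 3.18936e+06/3636.8 = 876.97 MPa
τ_max = K·τ₀ = 1.1016 × 876.97 = 966.11 MPa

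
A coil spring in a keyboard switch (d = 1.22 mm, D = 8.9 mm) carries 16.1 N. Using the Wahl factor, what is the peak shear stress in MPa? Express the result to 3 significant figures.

242 MPa

Spring index C = D/d = 8.9/1.22 = 7.2951
K_W = (4C−1)/(4C−4) + 0.615/C = 28.180/25.180 + 0.0843 = 1.2034
τ₀ = 8FD/(πd³) = 8·16.1·8.9/(π·1.22³) = 1146.32/5.7047 = 200.94 MPa
τ_max = K·τ₀ = 1.2034 × 200.94 = 241.83 MPa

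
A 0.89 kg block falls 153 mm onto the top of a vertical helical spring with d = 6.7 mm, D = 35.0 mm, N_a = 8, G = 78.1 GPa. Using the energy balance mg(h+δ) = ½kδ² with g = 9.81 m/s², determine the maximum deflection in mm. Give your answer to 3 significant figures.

6.98 mm

k = Gd⁴/(8D³N_a) = (78.1×10³)(6.7⁴)/(8·35.0³·8) = 57.354 N/mm
W = mg = 0.89 × 9.81 = 8.7309 N
½kδ² − Wδ − Wh = 0 → δ = (W + √(W² + 2kWh))/k
δ = (8.7309 + √(76.229 + 153231))/57.354 = (8.7309 + 391.54)/57.354 = 6.979 mm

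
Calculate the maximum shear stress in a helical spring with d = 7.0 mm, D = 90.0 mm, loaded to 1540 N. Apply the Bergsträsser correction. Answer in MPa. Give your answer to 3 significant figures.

Spring index C = D/d = 90.0/7.0 = 12.8571
K_B = (4C+2)/(4C−3) = 53.429/48.429 = 1.1032
τ₀ = 8FD/(πd³) = 8·1540·90.0/(π·7.0³) = 1.1088e+06/1077.6 = 1029 MPa
τ_max = K·τ₀ = 1.1032 × 1029 = 1135.2 MPa

1140 MPa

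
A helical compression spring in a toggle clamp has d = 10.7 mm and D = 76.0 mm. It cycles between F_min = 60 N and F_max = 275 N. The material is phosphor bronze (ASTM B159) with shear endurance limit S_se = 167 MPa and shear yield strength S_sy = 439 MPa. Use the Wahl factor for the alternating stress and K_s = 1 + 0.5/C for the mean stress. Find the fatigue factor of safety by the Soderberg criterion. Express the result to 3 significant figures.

C = D/d = 76.0/10.7 = 7.1028; K_W = (4C−1)/(4C−4)+0.615/C = 1.2095; K_s = 1+0.5/C = 1.0704
F_a = (F_max−F_min)/2 = 107.5 N; F_m = (F_max+F_min)/2 = 167.5 N
τ_a = K_W·8F_aD/(πd³) = 1.2095 × 16.983 = 20.54 MPa
τ_m = K_s·8F_mD/(πd³) = 1.0704 × 26.462 = 28.324 MPa
Soderberg: 1/n_f = τ_a/S_se + τ_m/S_sy = 20.54/167 + 28.324/439 = 0.12300 + 0.06452 = 0.18752
n_f = 1/0.18752 = 5.333

5.33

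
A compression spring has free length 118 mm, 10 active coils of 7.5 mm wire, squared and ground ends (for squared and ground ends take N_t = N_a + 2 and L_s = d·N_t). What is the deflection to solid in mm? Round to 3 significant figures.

N_t = 12; L_s = 7.5·12 = 90 mm
δ_solid = L₀ − L_s = 118 − 90 = 28 mm

28.0 mm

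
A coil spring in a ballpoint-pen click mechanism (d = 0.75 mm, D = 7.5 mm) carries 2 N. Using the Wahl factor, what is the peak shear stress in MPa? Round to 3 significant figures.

Spring index C = D/d = 7.5/0.75 = 10.0000
K_W = (4C−1)/(4C−4) + 0.615/C = 39.000/36.000 + 0.0615 = 1.1448
τ₀ = 8FD/(πd³) = 8·2·7.5/(π·0.75³) = 120/1.3254 = 90.541 MPa
τ_max = K·τ₀ = 1.1448 × 90.541 = 103.65 MPa

104 MPa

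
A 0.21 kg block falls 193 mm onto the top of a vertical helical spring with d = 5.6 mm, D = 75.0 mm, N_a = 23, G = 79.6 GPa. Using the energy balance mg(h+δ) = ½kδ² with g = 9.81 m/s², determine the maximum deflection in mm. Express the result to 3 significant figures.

k = Gd⁴/(8D³N_a) = (79.6×10³)(5.6⁴)/(8·75.0³·23) = 1.0085 N/mm
W = mg = 0.21 × 9.81 = 2.0601 N
½kδ² − Wδ − Wh = 0 → δ = (W + √(W² + 2kWh))/k
δ = (2.0601 + √(4.244 + 801.935))/1.0085 = (2.0601 + 28.393)/1.0085 = 30.198 mm

30.2 mm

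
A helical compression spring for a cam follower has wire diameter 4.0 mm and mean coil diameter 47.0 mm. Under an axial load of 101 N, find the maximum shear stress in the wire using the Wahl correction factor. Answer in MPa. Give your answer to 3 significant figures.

Spring index C = D/d = 47.0/4.0 = 11.7500
K_W = (4C−1)/(4C−4) + 0.615/C = 46.000/43.000 + 0.0523 = 1.1221
τ₀ = 8FD/(πd³) = 8·101·47.0/(π·4.0³) = 37976/201.06 = 188.88 MPa
τ_max = K·τ₀ = 1.1221 × 188.88 = 211.94 MPa

212 MPa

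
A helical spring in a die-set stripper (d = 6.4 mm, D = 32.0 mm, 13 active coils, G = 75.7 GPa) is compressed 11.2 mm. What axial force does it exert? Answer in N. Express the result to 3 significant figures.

417 N

k = Gd⁴/(8D³N_a) = (75.7×10³)(6.4⁴)/(8·32.0³·13) = 37.268 N/mm
F = k·δ = 37.268 × 11.2 = 417.4 N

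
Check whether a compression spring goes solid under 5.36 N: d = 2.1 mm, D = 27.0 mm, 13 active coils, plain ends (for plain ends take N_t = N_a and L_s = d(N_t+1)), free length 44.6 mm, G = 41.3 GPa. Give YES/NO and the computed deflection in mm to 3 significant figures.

NO, δ = 13.7 mm

k = Gd⁴/(8D³N_a) = (41.3×10³)(2.1⁴)/(8·27.0³·13) = 0.39238 N/mm
N_t = 13; L_s = 2.1·14 = 29.4 mm; δ_solid = L₀ − L_s = 44.6 − 29.4 = 15.2 mm
δ = F/k = 5.36/0.39238 = 13.66 mm
δ < δ_solid → spring does not go solid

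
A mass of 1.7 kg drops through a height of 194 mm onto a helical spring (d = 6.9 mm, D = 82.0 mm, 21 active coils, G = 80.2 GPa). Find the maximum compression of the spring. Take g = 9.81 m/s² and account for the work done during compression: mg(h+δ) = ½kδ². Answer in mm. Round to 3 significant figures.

k = Gd⁴/(8D³N_a) = (80.2×10³)(6.9⁴)/(8·82.0³·21) = 1.9625 N/mm
W = mg = 1.7 × 9.81 = 16.677 N
½kδ² − Wδ − Wh = 0 → δ = (W + √(W² + 2kWh))/k
δ = (16.677 + √(278.12 + 12699))/1.9625 = (16.677 + 113.92)/1.9625 = 66.543 mm

66.5 mm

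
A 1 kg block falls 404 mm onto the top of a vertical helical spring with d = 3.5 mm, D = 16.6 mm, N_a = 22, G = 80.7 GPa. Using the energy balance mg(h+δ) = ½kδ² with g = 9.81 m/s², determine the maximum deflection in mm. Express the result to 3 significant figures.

k = Gd⁴/(8D³N_a) = (80.7×10³)(3.5⁴)/(8·16.6³·22) = 15.042 N/mm
W = mg = 1 × 9.81 = 9.81 N
½kδ² − Wδ − Wh = 0 → δ = (W + √(W² + 2kWh))/k
δ = (9.81 + √(96.236 + 119231))/15.042 = (9.81 + 345.44)/15.042 = 23.617 mm

23.6 mm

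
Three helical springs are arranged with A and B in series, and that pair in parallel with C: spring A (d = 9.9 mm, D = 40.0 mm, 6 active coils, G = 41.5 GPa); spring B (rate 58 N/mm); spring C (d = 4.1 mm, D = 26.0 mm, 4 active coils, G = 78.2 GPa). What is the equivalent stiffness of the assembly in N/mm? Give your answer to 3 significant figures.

79.4 N/mm

k_A = Gd⁴/(8D³N_a) = (41.5×10³)(9.9⁴)/(8·40.0³·6) = 129.77 N/mm
k_C = Gd⁴/(8D³N_a) = (78.2×10³)(4.1⁴)/(8·26.0³·4) = 39.289 N/mm
Springs A,B series: k_AB = 1/(1/129.77+1/58) = 40.084 N/mm; parallel with C: k_eq = 40.084+39.289 = 79.373 N/mm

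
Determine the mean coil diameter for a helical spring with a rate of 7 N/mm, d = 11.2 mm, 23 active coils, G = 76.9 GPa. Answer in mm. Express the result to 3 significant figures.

D = (Gd⁴/(8N_a·k))^(1/3) = (76.9×10³·11.2⁴/(8·23·7))^(1/3)
  = (939469)^(1/3) = 97.9402 mm

97.9 mm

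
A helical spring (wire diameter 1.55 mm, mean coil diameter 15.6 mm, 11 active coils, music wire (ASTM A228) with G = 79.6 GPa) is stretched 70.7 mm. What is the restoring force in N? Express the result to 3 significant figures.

k = Gd⁴/(8D³N_a) = (79.6×10³)(1.55⁴)/(8·15.6³·11) = 1.3753 N/mm
F = k·δ = 1.3753 × 70.7 = 97.231 N

97.2 N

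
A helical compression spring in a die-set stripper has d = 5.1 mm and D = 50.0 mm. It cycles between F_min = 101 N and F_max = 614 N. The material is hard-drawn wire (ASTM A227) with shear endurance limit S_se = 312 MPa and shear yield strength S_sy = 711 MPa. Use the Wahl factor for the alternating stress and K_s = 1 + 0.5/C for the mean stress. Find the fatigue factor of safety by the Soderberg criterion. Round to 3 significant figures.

C = D/d = 50.0/5.1 = 9.8039; K_W = (4C−1)/(4C−4)+0.615/C = 1.1479; K_s = 1+0.5/C = 1.0510
F_a = (F_max−F_min)/2 = 256.5 N; F_m = (F_max+F_min)/2 = 357.5 N
τ_a = K_W·8F_aD/(πd³) = 1.1479 × 246.2 = 282.62 MPa
τ_m = K_s·8F_mD/(πd³) = 1.0510 × 343.14 = 360.64 MPa
Soderberg: 1/n_f = τ_a/S_se + τ_m/S_sy = 282.62/312 + 360.64/711 = 0.90582 + 0.50723 = 1.4131
n_f = 1/1.4131 = 0.7077

0.708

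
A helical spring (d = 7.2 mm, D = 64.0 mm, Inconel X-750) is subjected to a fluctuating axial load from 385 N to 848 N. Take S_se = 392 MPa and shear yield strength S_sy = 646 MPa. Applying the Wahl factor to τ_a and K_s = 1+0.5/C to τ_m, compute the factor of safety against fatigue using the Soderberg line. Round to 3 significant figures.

1.35

C = D/d = 64.0/7.2 = 8.8889; K_W = (4C−1)/(4C−4)+0.615/C = 1.1643; K_s = 1+0.5/C = 1.0562
F_a = (F_max−F_min)/2 = 231.5 N; F_m = (F_max+F_min)/2 = 616.5 N
τ_a = K_W·8F_aD/(πd³) = 1.1643 × 101.08 = 117.69 MPa
τ_m = K_s·8F_mD/(πd³) = 1.0562 × 269.19 = 284.33 MPa
Soderberg: 1/n_f = τ_a/S_se + τ_m/S_sy = 117.69/392 + 284.33/646 = 0.30022 + 0.44014 = 0.74036
n_f = 1/0.74036 = 1.351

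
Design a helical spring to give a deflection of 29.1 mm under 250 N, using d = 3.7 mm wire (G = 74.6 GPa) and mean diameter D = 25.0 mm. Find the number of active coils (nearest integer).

13

Required rate k = F/δ = 250/29.1 = 8.5911 N/mm
N_a = Gd⁴/(8D³k) = (74.6×10³ × 3.7⁴)/(8 × 25.0³ × 8.5911)
    = 1.39812e+07 / 1.07388e+06 = 13.02 → 13 coils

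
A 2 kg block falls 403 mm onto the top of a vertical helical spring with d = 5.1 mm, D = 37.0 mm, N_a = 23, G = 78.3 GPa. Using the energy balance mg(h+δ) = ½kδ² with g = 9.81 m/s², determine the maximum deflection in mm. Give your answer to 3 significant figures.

k = Gd⁴/(8D³N_a) = (78.3×10³)(5.1⁴)/(8·37.0³·23) = 5.6835 N/mm
W = mg = 2 × 9.81 = 19.62 N
½kδ² − Wδ − Wh = 0 → δ = (W + √(W² + 2kWh))/k
δ = (19.62 + √(384.94 + 89878))/5.6835 = (19.62 + 300.44)/5.6835 = 56.313 mm

56.3 mm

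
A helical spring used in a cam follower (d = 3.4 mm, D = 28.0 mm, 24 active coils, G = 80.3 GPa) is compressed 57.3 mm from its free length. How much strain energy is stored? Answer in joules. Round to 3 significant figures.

4.18 J

k = Gd⁴/(8D³N_a) = (80.3×10³)(3.4⁴)/(8·28.0³·24) = 2.546 N/mm
U = ½kδ² = 0.5 × 2.546 × 57.3² = 4179.6 N·mm = 4.1796 J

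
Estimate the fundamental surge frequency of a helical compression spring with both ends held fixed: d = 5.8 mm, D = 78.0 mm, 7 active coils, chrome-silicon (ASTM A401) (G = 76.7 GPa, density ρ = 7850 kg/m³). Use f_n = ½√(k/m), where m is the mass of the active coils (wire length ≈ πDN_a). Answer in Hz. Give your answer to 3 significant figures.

47.9 Hz

k = Gd⁴/(8D³N_a) = (76.7×10³)(5.8⁴)/(8·78.0³·7) = 3.2661 N/mm = 3266.1 N/m
Wire length L = πDN_a = π·78.0·7 = 1715.3 mm
m = ρ·(πd²/4)·L = 7850 × 26.421×10⁻⁶ m² × 1.7153 m = 0.35576 kg
f_n = ½√(k/m) = 0.5·√(3266.1/0.35576) = 0.5·√(9180.7) = 47.908 Hz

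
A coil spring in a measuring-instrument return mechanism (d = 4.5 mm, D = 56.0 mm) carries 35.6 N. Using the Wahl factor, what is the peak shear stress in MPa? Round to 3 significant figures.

62.1 MPa

Spring index C = D/d = 56.0/4.5 = 12.4444
K_W = (4C−1)/(4C−4) + 0.615/C = 48.778/45.778 + 0.0494 = 1.1150
τ₀ = 8FD/(πd³) = 8·35.6·56.0/(π·4.5³) = 15948.8/286.28 = 55.711 MPa
τ_max = K·τ₀ = 1.1150 × 55.711 = 62.115 MPa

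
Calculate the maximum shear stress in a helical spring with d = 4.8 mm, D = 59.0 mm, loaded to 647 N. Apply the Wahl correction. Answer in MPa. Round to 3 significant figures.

981 MPa

Spring index C = D/d = 59.0/4.8 = 12.2917
K_W = (4C−1)/(4C−4) + 0.615/C = 48.167/45.167 + 0.0500 = 1.1165
τ₀ = 8FD/(πd³) = 8·647·59.0/(π·4.8³) = 305384/347.44 = 878.97 MPa
τ_max = K·τ₀ = 1.1165 × 878.97 = 981.33 MPa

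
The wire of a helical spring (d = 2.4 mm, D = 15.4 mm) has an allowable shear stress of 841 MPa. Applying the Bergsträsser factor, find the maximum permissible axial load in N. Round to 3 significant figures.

C = D/d = 15.4/2.4 = 6.4167
K_B = (4C+2)/(4C−3) = 27.667/22.667 = 1.2206
τ_max = K·8FD/(πd³) → F_max = τ_allow·πd³/(8DK)
F_max = 841·π·2.4³/(8·15.4·1.2206) = 36524/150.38 = 242.88 N

243 N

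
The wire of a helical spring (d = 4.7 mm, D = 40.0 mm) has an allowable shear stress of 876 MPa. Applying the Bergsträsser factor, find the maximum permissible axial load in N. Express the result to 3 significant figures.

769 N

C = D/d = 40.0/4.7 = 8.5106
K_B = (4C+2)/(4C−3) = 36.043/31.043 = 1.1611
τ_max = K·8FD/(πd³) → F_max = τ_allow·πd³/(8DK)
F_max = 876·π·4.7³/(8·40.0·1.1611) = 2.8572e+05/371.54 = 769.02 N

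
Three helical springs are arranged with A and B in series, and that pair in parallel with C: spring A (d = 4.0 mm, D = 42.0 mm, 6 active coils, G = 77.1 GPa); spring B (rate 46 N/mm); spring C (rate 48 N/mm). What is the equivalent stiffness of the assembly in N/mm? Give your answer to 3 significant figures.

53.0 N/mm

k_A = Gd⁴/(8D³N_a) = (77.1×10³)(4.0⁴)/(8·42.0³·6) = 5.5502 N/mm
Springs A,B series: k_AB = 1/(1/5.5502+1/46) = 4.9526 N/mm; parallel with C: k_eq = 4.9526+48 = 52.953 N/mm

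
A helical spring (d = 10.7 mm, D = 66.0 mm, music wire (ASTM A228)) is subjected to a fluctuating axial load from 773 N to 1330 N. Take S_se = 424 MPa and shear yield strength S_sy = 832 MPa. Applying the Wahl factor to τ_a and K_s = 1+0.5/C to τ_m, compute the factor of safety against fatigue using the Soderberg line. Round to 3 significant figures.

3.34

C = D/d = 66.0/10.7 = 6.1682; K_W = (4C−1)/(4C−4)+0.615/C = 1.2448; K_s = 1+0.5/C = 1.0811
F_a = (F_max−F_min)/2 = 278.5 N; F_m = (F_max+F_min)/2 = 1051.5 N
τ_a = K_W·8F_aD/(πd³) = 1.2448 × 38.208 = 47.563 MPa
τ_m = K_s·8F_mD/(πd³) = 1.0811 × 144.26 = 155.95 MPa
Soderberg: 1/n_f = τ_a/S_se + τ_m/S_sy = 47.563/424 + 155.95/832 = 0.11218 + 0.18744 = 0.29962
n_f = 1/0.29962 = 3.338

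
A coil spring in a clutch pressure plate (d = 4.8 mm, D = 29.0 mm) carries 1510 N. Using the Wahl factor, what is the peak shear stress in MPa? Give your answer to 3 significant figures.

Spring index C = D/d = 29.0/4.8 = 6.0417
K_W = (4C−1)/(4C−4) + 0.615/C = 23.167/20.167 + 0.1018 = 1.2506
τ₀ = 8FD/(πd³) = 8·1510·29.0/(π·4.8³) = 350320/347.44 = 1008.3 MPa
τ_max = K·τ₀ = 1.2506 × 1008.3 = 1260.9 MPa

1260 MPa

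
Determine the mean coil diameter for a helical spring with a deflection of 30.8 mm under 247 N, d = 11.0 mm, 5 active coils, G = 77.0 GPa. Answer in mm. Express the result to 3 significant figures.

152 mm

Required rate k = F/δ = 247/30.8 = 8.0195 N/mm
D = (Gd⁴/(8N_a·k))^(1/3) = (77.0×10³·11.0⁴/(8·5·8.0195))^(1/3)
  = (3.51443e+06)^(1/3) = 152.0379 mm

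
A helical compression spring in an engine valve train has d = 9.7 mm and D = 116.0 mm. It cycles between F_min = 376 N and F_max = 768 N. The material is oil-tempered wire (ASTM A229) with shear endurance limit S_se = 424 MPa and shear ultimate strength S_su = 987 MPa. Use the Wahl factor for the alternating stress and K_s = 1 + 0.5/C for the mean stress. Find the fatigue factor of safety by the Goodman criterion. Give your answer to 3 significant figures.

C = D/d = 116.0/9.7 = 11.9588; K_W = (4C−1)/(4C−4)+0.615/C = 1.1199; K_s = 1+0.5/C = 1.0418
F_a = (F_max−F_min)/2 = 196 N; F_m = (F_max+F_min)/2 = 572 N
τ_a = K_W·8F_aD/(πd³) = 1.1199 × 63.436 = 71.04 MPa
τ_m = K_s·8F_mD/(πd³) = 1.0418 × 185.13 = 192.87 MPa
Goodman: 1/n_f = τ_a/S_se + τ_m/S_su = 71.04/424 + 192.87/987 = 0.16755 + 0.19541 = 0.36296
n_f = 1/0.36296 = 2.755

2.76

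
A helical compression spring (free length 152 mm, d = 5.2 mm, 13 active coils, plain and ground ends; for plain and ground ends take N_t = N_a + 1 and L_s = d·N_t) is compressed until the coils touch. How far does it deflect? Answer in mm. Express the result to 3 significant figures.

79.2 mm

N_t = 14; L_s = 5.2·14 = 72.8 mm
δ_solid = L₀ − L_s = 152 − 72.8 = 79.2 mm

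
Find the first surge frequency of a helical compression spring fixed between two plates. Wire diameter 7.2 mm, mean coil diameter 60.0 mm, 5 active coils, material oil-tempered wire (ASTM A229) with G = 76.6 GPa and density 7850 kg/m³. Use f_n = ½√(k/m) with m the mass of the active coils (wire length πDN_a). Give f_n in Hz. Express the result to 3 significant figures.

k = Gd⁴/(8D³N_a) = (76.6×10³)(7.2⁴)/(8·60.0³·5) = 23.826 N/mm = 23826 N/m
Wire length L = πDN_a = π·60.0·5 = 942.48 mm
m = ρ·(πd²/4)·L = 7850 × 40.715×10⁻⁶ m² × 0.94248 m = 0.30123 kg
f_n = ½√(k/m) = 0.5·√(23826/0.30123) = 0.5·√(79095) = 140.62 Hz

141 Hz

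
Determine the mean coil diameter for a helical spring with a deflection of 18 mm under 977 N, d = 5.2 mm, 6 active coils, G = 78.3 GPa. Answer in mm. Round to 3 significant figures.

Required rate k = F/δ = 977/18 = 54.278 N/mm
D = (Gd⁴/(8N_a·k))^(1/3) = (78.3×10³·5.2⁴/(8·6·54.278))^(1/3)
  = (21974.1)^(1/3) = 28.0094 mm

28.0 mm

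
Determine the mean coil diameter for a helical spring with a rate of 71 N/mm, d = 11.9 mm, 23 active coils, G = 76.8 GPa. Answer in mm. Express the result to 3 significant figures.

D = (Gd⁴/(8N_a·k))^(1/3) = (76.8×10³·11.9⁴/(8·23·71))^(1/3)
  = (117889)^(1/3) = 49.0333 mm

49.0 mm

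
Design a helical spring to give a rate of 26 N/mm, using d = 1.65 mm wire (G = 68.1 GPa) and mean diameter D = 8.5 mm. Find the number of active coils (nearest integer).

4

N_a = Gd⁴/(8D³k) = (68.1×10³ × 1.65⁴)/(8 × 8.5³ × 26)
    = 504758 / 127738 = 3.952 → 4 coils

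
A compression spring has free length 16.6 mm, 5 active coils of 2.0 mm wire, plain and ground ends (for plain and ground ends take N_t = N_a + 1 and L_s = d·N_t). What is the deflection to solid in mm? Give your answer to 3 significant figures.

4.60 mm

N_t = 6; L_s = 2.0·6 = 12 mm
δ_solid = L₀ − L_s = 16.6 − 12 = 4.6 mm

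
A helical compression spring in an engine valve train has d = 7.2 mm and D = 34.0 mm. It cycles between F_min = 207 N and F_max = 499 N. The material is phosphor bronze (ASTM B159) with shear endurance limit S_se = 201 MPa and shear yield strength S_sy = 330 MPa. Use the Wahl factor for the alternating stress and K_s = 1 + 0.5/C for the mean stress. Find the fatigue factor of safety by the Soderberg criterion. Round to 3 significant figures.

2.00

C = D/d = 34.0/7.2 = 4.7222; K_W = (4C−1)/(4C−4)+0.615/C = 1.3317; K_s = 1+0.5/C = 1.1059
F_a = (F_max−F_min)/2 = 146 N; F_m = (F_max+F_min)/2 = 353 N
τ_a = K_W·8F_aD/(πd³) = 1.3317 × 33.867 = 45.101 MPa
τ_m = K_s·8F_mD/(πd³) = 1.1059 × 81.883 = 90.553 MPa
Soderberg: 1/n_f = τ_a/S_se + τ_m/S_sy = 45.101/201 + 90.553/330 = 0.22438 + 0.27440 = 0.49879
n_f = 1/0.49879 = 2.005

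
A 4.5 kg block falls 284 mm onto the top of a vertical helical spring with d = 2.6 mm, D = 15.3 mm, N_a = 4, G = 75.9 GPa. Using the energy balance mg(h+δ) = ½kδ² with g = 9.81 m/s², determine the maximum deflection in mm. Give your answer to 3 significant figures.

30.3 mm

k = Gd⁴/(8D³N_a) = (75.9×10³)(2.6⁴)/(8·15.3³·4) = 30.263 N/mm
W = mg = 4.5 × 9.81 = 44.145 N
½kδ² − Wδ − Wh = 0 → δ = (W + √(W² + 2kWh))/k
δ = (44.145 + √(1948.8 + 758823))/30.263 = (44.145 + 872.22)/30.263 = 30.28 mm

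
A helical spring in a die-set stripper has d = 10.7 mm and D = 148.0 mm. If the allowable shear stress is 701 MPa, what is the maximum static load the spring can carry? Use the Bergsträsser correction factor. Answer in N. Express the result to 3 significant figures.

C = D/d = 148.0/10.7 = 13.8318
K_B = (4C+2)/(4C−3) = 57.327/52.327 = 1.0956
τ_max = K·8FD/(πd³) → F_max = τ_allow·πd³/(8DK)
F_max = 701·π·10.7³/(8·148.0·1.0956) = 2.6979e+06/1297.1 = 2079.9 N

2080 N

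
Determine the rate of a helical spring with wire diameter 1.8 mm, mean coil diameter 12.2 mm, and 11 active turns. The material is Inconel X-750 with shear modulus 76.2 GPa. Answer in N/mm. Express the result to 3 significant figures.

5.01 N/mm

k = Gd⁴/(8D³N_a) = (76.2×10³ × 1.8⁴) / (8 × 12.2³ × 11)
  = 799917 / 159795 = 5.0059 N/mm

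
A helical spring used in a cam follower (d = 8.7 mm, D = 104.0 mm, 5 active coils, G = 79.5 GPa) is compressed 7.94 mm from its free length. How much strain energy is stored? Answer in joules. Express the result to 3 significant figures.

0.319 J

k = Gd⁴/(8D³N_a) = (79.5×10³)(8.7⁴)/(8·104.0³·5) = 10.122 N/mm
U = ½kδ² = 0.5 × 10.122 × 7.94² = 319.08 N·mm = 0.31908 J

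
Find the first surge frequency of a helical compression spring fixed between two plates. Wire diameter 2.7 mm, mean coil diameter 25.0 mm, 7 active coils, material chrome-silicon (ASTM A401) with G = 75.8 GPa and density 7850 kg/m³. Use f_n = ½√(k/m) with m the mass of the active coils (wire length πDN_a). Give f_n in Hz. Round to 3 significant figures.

k = Gd⁴/(8D³N_a) = (75.8×10³)(2.7⁴)/(8·25.0³·7) = 4.6038 N/mm = 4603.8 N/m
Wire length L = πDN_a = π·25.0·7 = 549.78 mm
m = ρ·(πd²/4)·L = 7850 × 5.7256×10⁻⁶ m² × 0.54978 m = 0.02471 kg
f_n = ½√(k/m) = 0.5·√(4603.8/0.02471) = 0.5·√(1.8631e+05) = 215.82 Hz

216 Hz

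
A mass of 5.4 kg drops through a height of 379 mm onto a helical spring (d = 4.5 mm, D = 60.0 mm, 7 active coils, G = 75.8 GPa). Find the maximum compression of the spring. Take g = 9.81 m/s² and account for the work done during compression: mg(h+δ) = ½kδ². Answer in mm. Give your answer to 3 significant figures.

k = Gd⁴/(8D³N_a) = (75.8×10³)(4.5⁴)/(8·60.0³·7) = 2.5697 N/mm
W = mg = 5.4 × 9.81 = 52.974 N
½kδ² − Wδ − Wh = 0 → δ = (W + √(W² + 2kWh))/k
δ = (52.974 + √(2806.2 + 103183))/2.5697 = (52.974 + 325.56)/2.5697 = 147.31 mm

147 mm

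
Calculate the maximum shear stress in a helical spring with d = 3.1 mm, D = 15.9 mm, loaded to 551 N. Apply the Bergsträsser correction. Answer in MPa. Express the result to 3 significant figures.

Spring index C = D/d = 15.9/3.1 = 5.1290
K_B = (4C+2)/(4C−3) = 22.516/17.516 = 1.2855
τ₀ = 8FD/(πd³) = 8·551·15.9/(π·3.1³) = 70087.2/93.591 = 748.87 MPa
τ_max = K·τ₀ = 1.2855 × 748.87 = 962.63 MPa

963 MPa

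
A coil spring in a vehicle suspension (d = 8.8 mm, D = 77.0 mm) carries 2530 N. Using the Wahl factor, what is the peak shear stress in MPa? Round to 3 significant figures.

Spring index C = D/d = 77.0/8.8 = 8.7500
K_W = (4C−1)/(4C−4) + 0.615/C = 34.000/31.000 + 0.0703 = 1.1671
τ₀ = 8FD/(πd³) = 8·2530·77.0/(π·8.8³) = 1.55848e+06/2140.9 = 727.95 MPa
τ_max = K·τ₀ = 1.1671 × 727.95 = 849.56 MPa

850 MPa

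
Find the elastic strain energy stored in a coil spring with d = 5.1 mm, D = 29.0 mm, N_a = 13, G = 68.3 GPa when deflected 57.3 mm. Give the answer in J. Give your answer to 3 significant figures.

k = Gd⁴/(8D³N_a) = (68.3×10³)(5.1⁴)/(8·29.0³·13) = 18.217 N/mm
U = ½kδ² = 0.5 × 18.217 × 57.3² = 29906 N·mm = 29.906 J

29.9 J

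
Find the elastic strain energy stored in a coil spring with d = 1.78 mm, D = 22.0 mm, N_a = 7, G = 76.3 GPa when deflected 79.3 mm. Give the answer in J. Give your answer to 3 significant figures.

4.04 J

k = Gd⁴/(8D³N_a) = (76.3×10³)(1.78⁴)/(8·22.0³·7) = 1.2845 N/mm
U = ½kδ² = 0.5 × 1.2845 × 79.3² = 4038.9 N·mm = 4.0389 J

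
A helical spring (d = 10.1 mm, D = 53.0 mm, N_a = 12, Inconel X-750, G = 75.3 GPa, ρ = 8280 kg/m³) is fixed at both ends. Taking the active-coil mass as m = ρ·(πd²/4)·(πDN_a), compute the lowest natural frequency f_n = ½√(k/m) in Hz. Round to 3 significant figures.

k = Gd⁴/(8D³N_a) = (75.3×10³)(10.1⁴)/(8·53.0³·12) = 54.825 N/mm = 54825 N/m
Wire length L = πDN_a = π·53.0·12 = 1998.1 mm
m = ρ·(πd²/4)·L = 8280 × 80.118×10⁻⁶ m² × 1.9981 m = 1.3255 kg
f_n = ½√(k/m) = 0.5·√(54825/1.3255) = 0.5·√(41363) = 101.69 Hz

102 Hz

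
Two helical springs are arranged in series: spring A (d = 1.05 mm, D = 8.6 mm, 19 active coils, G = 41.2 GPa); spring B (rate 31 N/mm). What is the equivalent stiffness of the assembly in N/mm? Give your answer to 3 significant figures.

k_A = Gd⁴/(8D³N_a) = (41.2×10³)(1.05⁴)/(8·8.6³·19) = 0.51798 N/mm
Series: 1/k_eq = 1/0.51798 + 1/31 = 1.9628; k_eq = 0.50947 N/mm

0.509 N/mm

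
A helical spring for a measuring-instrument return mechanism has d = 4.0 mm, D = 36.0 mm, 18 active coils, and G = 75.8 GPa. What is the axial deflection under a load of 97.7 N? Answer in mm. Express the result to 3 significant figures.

k = Gd⁴/(8D³N_a) = (75.8×10³)(4.0⁴)/(8·36.0³·18) = 2.8883 N/mm
δ = F/k = 97.7 / 2.8883 = 33.826 mm

33.8 mm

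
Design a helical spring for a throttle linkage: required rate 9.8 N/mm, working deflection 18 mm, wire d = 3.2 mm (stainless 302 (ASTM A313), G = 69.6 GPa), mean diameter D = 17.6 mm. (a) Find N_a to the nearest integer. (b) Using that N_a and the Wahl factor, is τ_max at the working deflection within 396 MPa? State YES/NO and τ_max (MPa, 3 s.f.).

N_a = Gd⁴/(8D³k) = (69.6×10³)(3.2⁴)/(8·17.6³·9.8) = 17.07 → N_a = 17
Actual rate k = Gd⁴/(8D³·17) = 9.8431 N/mm
Working load F = kδ = 9.8431·18 = 177.18 N
C = 17.6/3.2 = 5.5000; K_W = (4C−1)/(4C−4)+0.615/C = 1.2785
τ_max = K_W·8FD/(πd³) = 1.2785·242.33 = 309.82 MPa
τ_max ≤ 396 MPa → acceptable

(a) 17 coils; (b) YES, τ_max = 310 MPa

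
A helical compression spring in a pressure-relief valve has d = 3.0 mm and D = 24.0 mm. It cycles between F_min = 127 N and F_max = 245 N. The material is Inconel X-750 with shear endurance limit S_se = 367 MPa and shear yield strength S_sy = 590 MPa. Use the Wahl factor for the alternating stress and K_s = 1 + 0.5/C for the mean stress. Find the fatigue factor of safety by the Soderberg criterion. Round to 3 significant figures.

0.841

C = D/d = 24.0/3.0 = 8.0000; K_W = (4C−1)/(4C−4)+0.615/C = 1.1840; K_s = 1+0.5/C = 1.0625
F_a = (F_max−F_min)/2 = 59 N; F_m = (F_max+F_min)/2 = 186 N
τ_a = K_W·8F_aD/(πd³) = 1.1840 × 133.55 = 158.12 MPa
τ_m = K_s·8F_mD/(πd³) = 1.0625 × 421.02 = 447.33 MPa
Soderberg: 1/n_f = τ_a/S_se + τ_m/S_sy = 158.12/367 + 447.33/590 = 0.43086 + 0.75819 = 1.189
n_f = 1/1.189 = 0.841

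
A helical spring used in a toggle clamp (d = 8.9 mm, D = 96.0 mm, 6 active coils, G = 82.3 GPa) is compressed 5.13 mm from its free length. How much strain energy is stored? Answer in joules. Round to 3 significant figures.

k = Gd⁴/(8D³N_a) = (82.3×10³)(8.9⁴)/(8·96.0³·6) = 12.159 N/mm
U = ½kδ² = 0.5 × 12.159 × 5.13² = 160 N·mm = 0.16 J

0.160 J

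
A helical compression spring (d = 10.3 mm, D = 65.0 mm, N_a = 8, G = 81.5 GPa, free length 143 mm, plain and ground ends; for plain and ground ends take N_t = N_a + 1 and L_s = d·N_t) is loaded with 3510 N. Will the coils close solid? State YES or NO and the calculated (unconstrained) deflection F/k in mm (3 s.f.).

YES, δ = 67.3 mm

k = Gd⁴/(8D³N_a) = (81.5×10³)(10.3⁴)/(8·65.0³·8) = 52.19 N/mm
N_t = 9; L_s = 10.3·9 = 92.7 mm; δ_solid = L₀ − L_s = 143 − 92.7 = 50.3 mm
δ = F/k = 3510/52.19 = 67.254 mm
δ ≥ δ_solid → spring goes solid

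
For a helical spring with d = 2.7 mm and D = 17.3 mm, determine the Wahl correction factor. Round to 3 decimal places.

C = D/d = 17.3/2.7 = 6.4074
K_W = (4C−1)/(4C−4) + 0.615/C = 24.630/21.630 + 0.0960 = 1.2347

1.235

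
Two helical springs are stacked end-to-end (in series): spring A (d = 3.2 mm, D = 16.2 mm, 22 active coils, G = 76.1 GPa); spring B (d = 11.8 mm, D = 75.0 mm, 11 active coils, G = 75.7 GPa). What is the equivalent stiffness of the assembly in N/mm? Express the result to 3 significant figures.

8.40 N/mm

k_A = Gd⁴/(8D³N_a) = (76.1×10³)(3.2⁴)/(8·16.2³·22) = 10.664 N/mm
k_B = Gd⁴/(8D³N_a) = (75.7×10³)(11.8⁴)/(8·75.0³·11) = 39.533 N/mm
Series: 1/k_eq = 1/10.664 + 1/39.533 = 0.11907; k_eq = 8.3986 N/mm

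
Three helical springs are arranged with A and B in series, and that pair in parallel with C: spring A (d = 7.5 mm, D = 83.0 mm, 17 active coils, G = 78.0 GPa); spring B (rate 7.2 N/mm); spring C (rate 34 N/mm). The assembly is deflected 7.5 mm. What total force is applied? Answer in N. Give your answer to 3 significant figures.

k_A = Gd⁴/(8D³N_a) = (78.0×10³)(7.5⁴)/(8·83.0³·17) = 3.1737 N/mm
Springs A,B series: k_AB = 1/(1/3.1737+1/7.2) = 2.2027 N/mm; parallel with C: k_eq = 2.2027+34 = 36.203 N/mm
F = k_eq·δ = 36.203·7.5 = 271.52 N

272 N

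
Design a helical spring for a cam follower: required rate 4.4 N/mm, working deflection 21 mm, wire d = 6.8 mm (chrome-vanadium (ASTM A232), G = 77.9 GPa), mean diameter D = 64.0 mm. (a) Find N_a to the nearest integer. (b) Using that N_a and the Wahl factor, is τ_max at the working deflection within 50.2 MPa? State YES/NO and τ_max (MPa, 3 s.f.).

N_a = Gd⁴/(8D³k) = (77.9×10³)(6.8⁴)/(8·64.0³·4.4) = 18.05 → N_a = 18
Actual rate k = Gd⁴/(8D³·18) = 4.4124 N/mm
Working load F = kδ = 4.4124·21 = 92.66 N
C = 64.0/6.8 = 9.4118; K_W = (4C−1)/(4C−4)+0.615/C = 1.1545
τ_max = K_W·8FD/(πd³) = 1.1545·48.027 = 55.447 MPa
τ_max > 50.2 MPa → exceeds allowable

(a) 18 coils; (b) NO, τ_max = 55.4 MPa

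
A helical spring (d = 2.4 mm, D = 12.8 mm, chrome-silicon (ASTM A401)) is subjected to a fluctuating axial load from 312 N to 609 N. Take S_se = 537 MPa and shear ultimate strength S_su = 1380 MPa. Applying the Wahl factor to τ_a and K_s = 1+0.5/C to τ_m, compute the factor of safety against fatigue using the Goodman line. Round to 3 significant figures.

C = D/d = 12.8/2.4 = 5.3333; K_W = (4C−1)/(4C−4)+0.615/C = 1.2884; K_s = 1+0.5/C = 1.0938
F_a = (F_max−F_min)/2 = 148.5 N; F_m = (F_max+F_min)/2 = 460.5 N
τ_a = K_W·8F_aD/(πd³) = 1.2884 × 350.14 = 451.12 MPa
τ_m = K_s·8F_mD/(πd³) = 1.0938 × 1085.8 = 1187.6 MPa
Goodman: 1/n_f = τ_a/S_se + τ_m/S_su = 451.12/537 + 1187.6/1380 = 0.84007 + 0.86057 = 1.7006
n_f = 1/1.7006 = 0.588

0.588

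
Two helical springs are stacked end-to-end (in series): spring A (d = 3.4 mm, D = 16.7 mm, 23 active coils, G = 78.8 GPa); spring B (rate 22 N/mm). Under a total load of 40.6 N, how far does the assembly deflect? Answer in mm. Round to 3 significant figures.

k_A = Gd⁴/(8D³N_a) = (78.8×10³)(3.4⁴)/(8·16.7³·23) = 12.288 N/mm
Series: 1/k_eq = 1/12.288 + 1/22 = 0.12684; k_eq = 7.8842 N/mm
δ = F/k_eq = 40.6/7.8842 = 5.1495 mm

5.15 mm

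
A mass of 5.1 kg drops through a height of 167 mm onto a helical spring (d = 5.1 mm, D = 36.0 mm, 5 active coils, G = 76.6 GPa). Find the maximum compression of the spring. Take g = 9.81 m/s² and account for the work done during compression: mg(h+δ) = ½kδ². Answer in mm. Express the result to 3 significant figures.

26.4 mm

k = Gd⁴/(8D³N_a) = (76.6×10³)(5.1⁴)/(8·36.0³·5) = 27.768 N/mm
W = mg = 5.1 × 9.81 = 50.031 N
½kδ² − Wδ − Wh = 0 → δ = (W + √(W² + 2kWh))/k
δ = (50.031 + √(2503.1 + 464010))/27.768 = (50.031 + 683.02)/27.768 = 26.399 mm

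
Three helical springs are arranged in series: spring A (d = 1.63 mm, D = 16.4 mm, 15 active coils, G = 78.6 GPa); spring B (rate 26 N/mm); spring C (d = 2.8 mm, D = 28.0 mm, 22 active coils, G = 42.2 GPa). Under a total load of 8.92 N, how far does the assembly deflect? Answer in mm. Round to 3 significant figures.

k_A = Gd⁴/(8D³N_a) = (78.6×10³)(1.63⁴)/(8·16.4³·15) = 1.0482 N/mm
k_C = Gd⁴/(8D³N_a) = (42.2×10³)(2.8⁴)/(8·28.0³·22) = 0.67136 N/mm
Series: 1/k_eq = 1/1.0482 + 1/26 + 1/0.67136 = 2.4819; k_eq = 0.40291 N/mm
δ = F/k_eq = 8.92/0.40291 = 22.139 mm

22.1 mm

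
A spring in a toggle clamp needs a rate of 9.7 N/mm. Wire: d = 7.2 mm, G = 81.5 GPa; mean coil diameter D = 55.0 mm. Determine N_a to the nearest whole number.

17

N_a = Gd⁴/(8D³k) = (81.5×10³ × 7.2⁴)/(8 × 55.0³ × 9.7)
    = 2.19022e+08 / 1.29107e+07 = 16.96 → 17 coils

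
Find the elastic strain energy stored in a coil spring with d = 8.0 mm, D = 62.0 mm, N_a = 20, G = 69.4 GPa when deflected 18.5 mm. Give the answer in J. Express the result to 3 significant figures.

k = Gd⁴/(8D³N_a) = (69.4×10³)(8.0⁴)/(8·62.0³·20) = 7.4546 N/mm
U = ½kδ² = 0.5 × 7.4546 × 18.5² = 1275.7 N·mm = 1.2757 J

1.28 J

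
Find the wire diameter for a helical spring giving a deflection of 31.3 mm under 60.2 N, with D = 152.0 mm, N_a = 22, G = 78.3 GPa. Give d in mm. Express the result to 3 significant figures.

11.1 mm

Required rate k = F/δ = 60.2/31.3 = 1.9233 N/mm
d = (8D³N_a·k / G)^(1/4) = (8·152.0³·22·1.9233 / (78.3×10³))^0.25
  = (15182)^0.25 = 11.1003 mm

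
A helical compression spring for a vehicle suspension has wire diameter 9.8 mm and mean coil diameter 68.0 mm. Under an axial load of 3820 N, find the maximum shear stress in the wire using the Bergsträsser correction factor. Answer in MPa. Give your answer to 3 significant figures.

Spring index C = D/d = 68.0/9.8 = 6.9388
K_B = (4C+2)/(4C−3) = 29.755/24.755 = 1.2020
τ₀ = 8FD/(πd³) = 8·3820·68.0/(π·9.8³) = 2.07808e+06/2956.8 = 702.8 MPa
τ_max = K·τ₀ = 1.2020 × 702.8 = 844.76 MPa

845 MPa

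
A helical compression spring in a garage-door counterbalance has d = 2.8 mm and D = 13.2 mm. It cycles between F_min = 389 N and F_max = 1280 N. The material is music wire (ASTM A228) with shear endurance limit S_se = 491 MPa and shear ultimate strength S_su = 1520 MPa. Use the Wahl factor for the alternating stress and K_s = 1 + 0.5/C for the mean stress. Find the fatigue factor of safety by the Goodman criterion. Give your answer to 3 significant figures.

0.360

C = D/d = 13.2/2.8 = 4.7143; K_W = (4C−1)/(4C−4)+0.615/C = 1.3324; K_s = 1+0.5/C = 1.1061
F_a = (F_max−F_min)/2 = 445.5 N; F_m = (F_max+F_min)/2 = 834.5 N
τ_a = K_W·8F_aD/(πd³) = 1.3324 × 682.16 = 908.9 MPa
τ_m = K_s·8F_mD/(πd³) = 1.1061 × 1277.8 = 1413.3 MPa
Goodman: 1/n_f = τ_a/S_se + τ_m/S_su = 908.9/491 + 1413.3/1520 = 1.85112 + 0.92983 = 2.7809
n_f = 1/2.7809 = 0.3596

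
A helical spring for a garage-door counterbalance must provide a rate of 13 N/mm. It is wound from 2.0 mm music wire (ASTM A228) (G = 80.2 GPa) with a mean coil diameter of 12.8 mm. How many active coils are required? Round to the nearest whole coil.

N_a = Gd⁴/(8D³k) = (80.2×10³ × 2.0⁴)/(8 × 12.8³ × 13)
    = 1.2832e+06 / 218104 = 5.883 → 6 coils

6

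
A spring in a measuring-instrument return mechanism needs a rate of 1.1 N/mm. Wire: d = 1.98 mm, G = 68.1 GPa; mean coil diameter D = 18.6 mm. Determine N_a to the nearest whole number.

N_a = Gd⁴/(8D³k) = (68.1×10³ × 1.98⁴)/(8 × 18.6³ × 1.1)
    = 1.04667e+06 / 56626.7 = 18.48 → 18 coils

18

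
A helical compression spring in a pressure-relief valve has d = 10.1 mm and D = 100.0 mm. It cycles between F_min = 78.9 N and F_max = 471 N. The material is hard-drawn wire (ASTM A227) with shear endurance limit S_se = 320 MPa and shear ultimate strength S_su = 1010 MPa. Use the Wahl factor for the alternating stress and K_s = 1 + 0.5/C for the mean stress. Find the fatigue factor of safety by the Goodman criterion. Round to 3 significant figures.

C = D/d = 100.0/10.1 = 9.9010; K_W = (4C−1)/(4C−4)+0.615/C = 1.1464; K_s = 1+0.5/C = 1.0505
F_a = (F_max−F_min)/2 = 196.05 N; F_m = (F_max+F_min)/2 = 274.95 N
τ_a = K_W·8F_aD/(πd³) = 1.1464 × 48.455 = 55.548 MPa
τ_m = K_s·8F_mD/(πd³) = 1.0505 × 67.956 = 71.388 MPa
Goodman: 1/n_f = τ_a/S_se + τ_m/S_su = 55.548/320 + 71.388/1010 = 0.17359 + 0.07068 = 0.24427
n_f = 1/0.24427 = 4.094

4.09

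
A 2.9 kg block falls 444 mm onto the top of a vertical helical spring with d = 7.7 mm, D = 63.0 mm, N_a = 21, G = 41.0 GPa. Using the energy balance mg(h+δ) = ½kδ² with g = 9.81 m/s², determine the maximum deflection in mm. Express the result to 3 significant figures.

k = Gd⁴/(8D³N_a) = (41.0×10³)(7.7⁴)/(8·63.0³·21) = 3.431 N/mm
W = mg = 2.9 × 9.81 = 28.449 N
½kδ² − Wδ − Wh = 0 → δ = (W + √(W² + 2kWh))/k
δ = (28.449 + √(809.35 + 86675.4))/3.431 = (28.449 + 295.78)/3.431 = 94.5 mm

94.5 mm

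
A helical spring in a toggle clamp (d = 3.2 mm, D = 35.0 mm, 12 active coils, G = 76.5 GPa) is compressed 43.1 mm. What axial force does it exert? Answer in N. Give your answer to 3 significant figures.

k = Gd⁴/(8D³N_a) = (76.5×10³)(3.2⁴)/(8·35.0³·12) = 1.9489 N/mm
F = k·δ = 1.9489 × 43.1 = 83.997 N

84.0 N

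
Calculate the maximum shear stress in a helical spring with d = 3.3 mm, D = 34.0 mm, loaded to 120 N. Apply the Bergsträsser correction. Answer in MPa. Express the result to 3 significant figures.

Spring index C = D/d = 34.0/3.3 = 10.3030
K_B = (4C+2)/(4C−3) = 43.212/38.212 = 1.1308
τ₀ = 8FD/(πd³) = 8·120·34.0/(π·3.3³) = 32640/112.9 = 289.11 MPa
τ_max = K·τ₀ = 1.1308 × 289.11 = 326.94 MPa

327 MPa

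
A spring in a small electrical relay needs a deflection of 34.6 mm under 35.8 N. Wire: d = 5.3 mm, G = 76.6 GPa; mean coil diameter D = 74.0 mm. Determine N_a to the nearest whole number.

18

Required rate k = F/δ = 35.8/34.6 = 1.0347 N/mm
N_a = Gd⁴/(8D³k) = (76.6×10³ × 5.3⁴)/(8 × 74.0³ × 1.0347)
    = 6.04411e+07 / 3.35422e+06 = 18.02 → 18 coils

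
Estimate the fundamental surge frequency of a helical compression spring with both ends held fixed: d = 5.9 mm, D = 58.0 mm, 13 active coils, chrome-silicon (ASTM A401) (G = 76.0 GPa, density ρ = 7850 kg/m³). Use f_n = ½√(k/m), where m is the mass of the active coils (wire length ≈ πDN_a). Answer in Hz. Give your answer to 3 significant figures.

k = Gd⁴/(8D³N_a) = (76.0×10³)(5.9⁴)/(8·58.0³·13) = 4.5384 N/mm = 4538.4 N/m
Wire length L = πDN_a = π·58.0·13 = 2368.8 mm
m = ρ·(πd²/4)·L = 7850 × 27.34×10⁻⁶ m² × 2.3688 m = 0.50838 kg
f_n = ½√(k/m) = 0.5·√(4538.4/0.50838) = 0.5·√(8927.3) = 47.242 Hz

47.2 Hz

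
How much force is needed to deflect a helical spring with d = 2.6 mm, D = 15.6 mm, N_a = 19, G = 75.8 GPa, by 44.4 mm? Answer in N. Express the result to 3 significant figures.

k = Gd⁴/(8D³N_a) = (75.8×10³)(2.6⁴)/(8·15.6³·19) = 6.0027 N/mm
F = k·δ = 6.0027 × 44.4 = 266.52 N

267 N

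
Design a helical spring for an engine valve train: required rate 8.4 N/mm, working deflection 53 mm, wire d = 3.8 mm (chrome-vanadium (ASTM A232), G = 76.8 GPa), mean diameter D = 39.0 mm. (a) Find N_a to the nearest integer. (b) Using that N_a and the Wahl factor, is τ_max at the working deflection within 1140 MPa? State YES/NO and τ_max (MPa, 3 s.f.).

(a) 4 coils; (b) YES, τ_max = 923 MPa

N_a = Gd⁴/(8D³k) = (76.8×10³)(3.8⁴)/(8·39.0³·8.4) = 4.017 → N_a = 4
Actual rate k = Gd⁴/(8D³·4) = 8.4363 N/mm
Working load F = kδ = 8.4363·53 = 447.12 N
C = 39.0/3.8 = 10.2632; K_W = (4C−1)/(4C−4)+0.615/C = 1.1409
τ_max = K_W·8FD/(πd³) = 1.1409·809.25 = 923.26 MPa
τ_max ≤ 1140 MPa → acceptable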